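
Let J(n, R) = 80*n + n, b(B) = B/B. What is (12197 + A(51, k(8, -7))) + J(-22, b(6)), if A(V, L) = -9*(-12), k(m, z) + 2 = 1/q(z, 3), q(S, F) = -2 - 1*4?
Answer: 10523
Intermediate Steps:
q(S, F) = -6 (q(S, F) = -2 - 4 = -6)
k(m, z) = -13/6 (k(m, z) = -2 + 1/(-6) = -2 - ⅙ = -13/6)
A(V, L) = 108
b(B) = 1
J(n, R) = 81*n
(12197 + A(51, k(8, -7))) + J(-22, b(6)) = (12197 + 108) + 81*(-22) = 12305 - 1782 = 10523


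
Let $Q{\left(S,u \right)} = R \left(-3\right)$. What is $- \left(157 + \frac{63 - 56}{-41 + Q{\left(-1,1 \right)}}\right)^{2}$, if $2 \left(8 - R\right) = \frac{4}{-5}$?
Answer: $- \frac{2696932624}{109561} \approx -24616.0$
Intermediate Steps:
$R = \frac{42}{5}$ ($R = 8 - \frac{4 \frac{1}{-5}}{2} = 8 - \frac{4 \left(- \frac{1}{5}\right)}{2} = 8 - - \frac{2}{5} = 8 + \frac{2}{5} = \frac{42}{5} \approx 8.4$)
$Q{\left(S,u \right)} = - \frac{126}{5}$ ($Q{\left(S,u \right)} = \frac{42}{5} \left(-3\right) = - \frac{126}{5}$)
$- \left(157 + \frac{63 - 56}{-41 + Q{\left(-1,1 \right)}}\right)^{2} = - \left(157 + \frac{63 - 56}{-41 - \frac{126}{5}}\right)^{2} = - \left(157 + \frac{7}{- \frac{331}{5}}\right)^{2} = - \left(157 + 7 \left(- \frac{5}{331}\right)\right)^{2} = - \left(157 - \frac{35}{331}\right)^{2} = - \left(\frac{51932}{331}\right)^{2} = \left(-1\right) \frac{2696932624}{109561} = - \frac{2696932624}{109561}$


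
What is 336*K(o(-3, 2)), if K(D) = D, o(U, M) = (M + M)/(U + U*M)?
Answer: -448/3 ≈ -149.33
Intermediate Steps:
o(U, M) = 2*M/(U + M*U) (o(U, M) = (2*M)/(U + M*U) = 2*M/(U + M*U))
336*K(o(-3, 2)) = 336*(2*2/(-3*(1 + 2))) = 336*(2*2*(-⅓)/3) = 336*(2*2*(-⅓)*(⅓)) = 336*(-4/9) = -448/3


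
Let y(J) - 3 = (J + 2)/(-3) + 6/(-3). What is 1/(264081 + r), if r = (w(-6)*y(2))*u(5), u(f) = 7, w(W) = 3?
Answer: 1/264074 ≈ 3.7868e-6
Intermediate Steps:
y(J) = ⅓ - J/3 (y(J) = 3 + ((J + 2)/(-3) + 6/(-3)) = 3 + ((2 + J)*(-⅓) + 6*(-⅓)) = 3 + ((-⅔ - J/3) - 2) = 3 + (-8/3 - J/3) = ⅓ - J/3)
r = -7 (r = (3*(⅓ - ⅓*2))*7 = (3*(⅓ - ⅔))*7 = (3*(-⅓))*7 = -1*7 = -7)
1/(264081 + r) = 1/(264081 - 7) = 1/264074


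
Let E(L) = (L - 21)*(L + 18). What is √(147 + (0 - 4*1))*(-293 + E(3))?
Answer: -671*√143 ≈ -8024.0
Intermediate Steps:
E(L) = (-21 + L)*(18 + L)
√(147 + (0 - 4*1))*(-293 + E(3)) = √(147 + (0 - 4*1))*(-293 + (-378 + 3² - 3*3)) = √(147 + (0 - 4))*(-293 + (-378 + 9 - 9)) = √(147 - 4)*(-293 - 378) = √143*(-671) = -671*√143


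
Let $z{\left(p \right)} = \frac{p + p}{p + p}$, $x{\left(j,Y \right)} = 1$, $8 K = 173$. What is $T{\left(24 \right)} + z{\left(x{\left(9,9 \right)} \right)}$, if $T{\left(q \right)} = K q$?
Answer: $520$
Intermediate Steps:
$K = \frac{173}{8}$ ($K = \frac{1}{8} \cdot 173 = \frac{173}{8} \approx 21.625$)
$T{\left(q \right)} = \frac{173 q}{8}$
$z{\left(p \right)} = 1$ ($z{\left(p \right)} = \frac{2 p}{2 p} = 2 p \frac{1}{2 p} = 1$)
$T{\left(24 \right)} + z{\left(x{\left(9,9 \right)} \right)} = \frac{173}{8} \cdot 24 + 1 = 519 + 1 = 520$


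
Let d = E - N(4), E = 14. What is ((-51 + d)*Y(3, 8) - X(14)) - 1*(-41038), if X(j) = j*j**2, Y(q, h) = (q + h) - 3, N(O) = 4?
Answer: 37966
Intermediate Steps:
Y(q, h) = -3 + h + q (Y(q, h) = (h + q) - 3 = -3 + h + q)
X(j) = j**3
d = 10 (d = 14 - 1*4 = 14 - 4 = 10)
((-51 + d)*Y(3, 8) - X(14)) - 1*(-41038) = ((-51 + 10)*(-3 + 8 + 3) - 1*14**3) - 1*(-41038) = (-41*8 - 1*2744) + 41038 = (-328 - 2744) + 41038 = -3072 + 41038 = 37966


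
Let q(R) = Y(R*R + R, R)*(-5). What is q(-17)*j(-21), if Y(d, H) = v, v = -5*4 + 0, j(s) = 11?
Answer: 1100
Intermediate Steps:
v = -20 (v = -20 + 0 = -20)
Y(d, H) = -20
q(R) = 100 (q(R) = -20*(-5) = 100)
q(-17)*j(-21) = 100*11 = 1100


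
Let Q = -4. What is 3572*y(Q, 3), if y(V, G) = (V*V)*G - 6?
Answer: 150024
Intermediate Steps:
y(V, G) = -6 + G*V**2 (y(V, G) = V**2*G - 6 = G*V**2 - 6 = -6 + G*V**2)
3572*y(Q, 3) = 3572*(-6 + 3*(-4)**2) = 3572*(-6 + 3*16) = 3572*(-6 + 48) = 3572*42 = 150024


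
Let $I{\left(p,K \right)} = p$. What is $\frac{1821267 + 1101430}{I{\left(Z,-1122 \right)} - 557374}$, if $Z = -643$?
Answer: $- \frac{2922697}{558017} \approx -5.2376$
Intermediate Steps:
$\frac{1821267 + 1101430}{I{\left(Z,-1122 \right)} - 557374} = \frac{1821267 + 1101430}{-643 - 557374} = \frac{2922697}{-558017} = 2922697 \left(- \frac{1}{558017}\right) = - \frac{2922697}{558017}$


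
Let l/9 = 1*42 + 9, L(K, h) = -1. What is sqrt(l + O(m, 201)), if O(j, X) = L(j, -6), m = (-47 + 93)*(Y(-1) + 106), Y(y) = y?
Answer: sqrt(458) ≈ 21.401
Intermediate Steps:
m = 4830 (m = (-47 + 93)*(-1 + 106) = 46*105 = 4830)
O(j, X) = -1
l = 459 (l = 9*(1*42 + 9) = 9*(42 + 9) = 9*51 = 459)
sqrt(l + O(m, 201)) = sqrt(459 - 1) = sqrt(458)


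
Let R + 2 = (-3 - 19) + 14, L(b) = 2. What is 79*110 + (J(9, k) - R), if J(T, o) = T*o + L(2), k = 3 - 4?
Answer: 8693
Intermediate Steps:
k = -1
J(T, o) = 2 + T*o (J(T, o) = T*o + 2 = 2 + T*o)
R = -10 (R = -2 + ((-3 - 19) + 14) = -2 + (-22 + 14) = -2 - 8 = -10)
79*110 + (J(9, k) - R) = 79*110 + ((2 + 9*(-1)) - 1*(-10)) = 8690 + ((2 - 9) + 10) = 8690 + (-7 + 10) = 8690 + 3 = 8693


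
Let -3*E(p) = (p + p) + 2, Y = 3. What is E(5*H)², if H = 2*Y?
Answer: 3844/9 ≈ 427.11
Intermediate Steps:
H = 6 (H = 2*3 = 6)
E(p) = -⅔ - 2*p/3 (E(p) = -((p + p) + 2)/3 = -(2*p + 2)/3 = -(2 + 2*p)/3 = -⅔ - 2*p/3)
E(5*H)² = (-⅔ - 10*6/3)² = (-⅔ - ⅔*30)² = (-⅔ - 20)² = (-62/3)² = 3844/9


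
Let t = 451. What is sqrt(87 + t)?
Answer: sqrt(538) ≈ 23.195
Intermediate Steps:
sqrt(87 + t) = sqrt(87 + 451) = sqrt(538)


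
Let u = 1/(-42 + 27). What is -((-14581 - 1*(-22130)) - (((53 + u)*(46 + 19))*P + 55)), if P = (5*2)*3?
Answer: 95726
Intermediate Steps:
u = -1/15 (u = 1/(-15) = -1/15 ≈ -0.066667)
P = 30 (P = 10*3 = 30)
-((-14581 - 1*(-22130)) - (((53 + u)*(46 + 19))*P + 55)) = -((-14581 - 1*(-22130)) - (((53 - 1/15)*(46 + 19))*30 + 55)) = -((-14581 + 22130) - (((794/15)*65)*30 + 55)) = -(7549 - ((10322/3)*30 + 55)) = -(7549 - (103220 + 55)) = -(7549 - 1*103275) = -(7549 - 103275) = -1*(-95726) = 95726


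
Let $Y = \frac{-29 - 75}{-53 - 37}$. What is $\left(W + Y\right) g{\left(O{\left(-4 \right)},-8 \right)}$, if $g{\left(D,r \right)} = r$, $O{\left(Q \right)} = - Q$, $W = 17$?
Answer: $- \frac{6536}{45} \approx -145.24$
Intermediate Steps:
$Y = \frac{52}{45}$ ($Y = - \frac{104}{-90} = \left(-104\right) \left(- \frac{1}{90}\right) = \frac{52}{45} \approx 1.1556$)
$\left(W + Y\right) g{\left(O{\left(-4 \right)},-8 \right)} = \left(17 + \frac{52}{45}\right) \left(-8\right) = \frac{817}{45} \left(-8\right) = - \frac{6536}{45}$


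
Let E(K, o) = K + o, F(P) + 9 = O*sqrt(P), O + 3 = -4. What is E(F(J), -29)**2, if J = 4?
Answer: 2704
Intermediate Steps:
O = -7 (O = -3 - 4 = -7)
F(P) = -9 - 7*sqrt(P)
E(F(J), -29)**2 = ((-9 - 7*sqrt(4)) - 29)**2 = ((-9 - 7*2) - 29)**2 = ((-9 - 14) - 29)**2 = (-23 - 29)**2 = (-52)**2 = 2704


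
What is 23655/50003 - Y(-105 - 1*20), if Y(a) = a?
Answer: 6274030/50003 ≈ 125.47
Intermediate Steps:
23655/50003 - Y(-105 - 1*20) = 23655/50003 - (-105 - 1*20) = 23655*(1/50003) - (-105 - 20) = 23655/50003 - 1*(-125) = 23655/50003 + 125 = 6274030/50003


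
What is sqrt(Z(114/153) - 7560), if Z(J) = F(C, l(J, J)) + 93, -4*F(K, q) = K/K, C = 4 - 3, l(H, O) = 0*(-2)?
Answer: I*sqrt(29869)/2 ≈ 86.413*I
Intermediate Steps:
l(H, O) = 0
C = 1
F(K, q) = -1/4 (F(K, q) = -K/(4*K) = -1/4*1 = -1/4)
Z(J) = 371/4 (Z(J) = -1/4 + 93 = 371/4)
sqrt(Z(114/153) - 7560) = sqrt(371/4 - 7560) = sqrt(-29869/4) = I*sqrt(29869)/2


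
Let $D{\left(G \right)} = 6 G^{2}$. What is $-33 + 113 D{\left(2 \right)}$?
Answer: $2679$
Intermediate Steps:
$-33 + 113 D{\left(2 \right)} = -33 + 113 \cdot 6 \cdot 2^{2} = -33 + 113 \cdot 6 \cdot 4 = -33 + 113 \cdot 24 = -33 + 2712 = 2679$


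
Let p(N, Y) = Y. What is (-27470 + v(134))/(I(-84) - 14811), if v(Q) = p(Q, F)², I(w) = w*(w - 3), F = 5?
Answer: 27445/7503 ≈ 3.6579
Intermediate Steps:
I(w) = w*(-3 + w)
v(Q) = 25 (v(Q) = 5² = 25)
(-27470 + v(134))/(I(-84) - 14811) = (-27470 + 25)/(-84*(-3 - 84) - 14811) = -27445/(-84*(-87) - 14811) = -27445/(7308 - 14811) = -27445/(-7503) = -27445*(-1/7503) = 27445/7503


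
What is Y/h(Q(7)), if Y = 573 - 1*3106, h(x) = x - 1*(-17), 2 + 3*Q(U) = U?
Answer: -7599/56 ≈ -135.70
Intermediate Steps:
Q(U) = -⅔ + U/3
h(x) = 17 + x (h(x) = x + 17 = 17 + x)
Y = -2533 (Y = 573 - 3106 = -2533)
Y/h(Q(7)) = -2533/(17 + (-⅔ + (⅓)*7)) = -2533/(17 + (-⅔ + 7/3)) = -2533/(17 + 5/3) = -2533/56/3 = -2533*3/56 = -7599/56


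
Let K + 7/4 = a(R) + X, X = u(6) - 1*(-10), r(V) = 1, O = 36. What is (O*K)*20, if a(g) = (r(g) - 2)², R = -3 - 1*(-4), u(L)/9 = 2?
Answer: 19620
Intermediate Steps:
u(L) = 18 (u(L) = 9*2 = 18)
R = 1 (R = -3 + 4 = 1)
X = 28 (X = 18 - 1*(-10) = 18 + 10 = 28)
a(g) = 1 (a(g) = (1 - 2)² = (-1)² = 1)
K = 109/4 (K = -7/4 + (1 + 28) = -7/4 + 29 = 109/4 ≈ 27.250)
(O*K)*20 = (36*(109/4))*20 = 981*20 = 19620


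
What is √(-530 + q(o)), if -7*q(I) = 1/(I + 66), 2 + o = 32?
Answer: I*√14958762/168 ≈ 23.022*I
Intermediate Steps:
o = 30 (o = -2 + 32 = 30)
q(I) = -1/(7*(66 + I)) (q(I) = -1/(7*(I + 66)) = -1/(7*(66 + I)))
√(-530 + q(o)) = √(-530 - 1/(462 + 7*30)) = √(-530 - 1/(462 + 210)) = √(-530 - 1/672) = √(-356161/672) = I*√14958762/168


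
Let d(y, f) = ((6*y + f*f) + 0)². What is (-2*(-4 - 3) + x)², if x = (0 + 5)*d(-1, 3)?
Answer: 3481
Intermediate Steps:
d(y, f) = (f² + 6*y)² (d(y, f) = ((6*y + f²) + 0)² = ((f² + 6*y) + 0)² = (f² + 6*y)²)
x = 45 (x = (0 + 5)*(3² + 6*(-1))² = 5*(9 - 6)² = 5*3² = 5*9 = 45)
(-2*(-4 - 3) + x)² = (-2*(-4 - 3) + 45)² = (-2*(-7) + 45)² = (14 + 45)² = 59² = 3481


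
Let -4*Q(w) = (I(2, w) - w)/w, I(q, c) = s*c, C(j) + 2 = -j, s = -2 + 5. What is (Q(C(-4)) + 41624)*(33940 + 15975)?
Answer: 4155274005/2 ≈ 2.0776e+9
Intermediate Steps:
s = 3
C(j) = -2 - j
I(q, c) = 3*c
Q(w) = -½ (Q(w) = -(3*w - w)/(4*w) = -2*w/(4*w) = -¼*2 = -½)
(Q(C(-4)) + 41624)*(33940 + 15975) = (-½ + 41624)*(33940 + 15975) = (83247/2)*49915 = 4155274005/2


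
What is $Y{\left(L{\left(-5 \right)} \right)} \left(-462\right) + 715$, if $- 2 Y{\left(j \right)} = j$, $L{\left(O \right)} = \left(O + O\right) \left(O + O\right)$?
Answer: $23815$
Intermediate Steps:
$L{\left(O \right)} = 4 O^{2}$ ($L{\left(O \right)} = 2 O 2 O = 4 O^{2}$)
$Y{\left(j \right)} = - \frac{j}{2}$
$Y{\left(L{\left(-5 \right)} \right)} \left(-462\right) + 715 = - \frac{4 \left(-5\right)^{2}}{2} \left(-462\right) + 715 = - \frac{4 \cdot 25}{2} \left(-462\right) + 715 = \left(- \frac{1}{2}\right) 100 \left(-462\right) + 715 = \left(-50\right) \left(-462\right) + 715 = 23100 + 715 = 23815$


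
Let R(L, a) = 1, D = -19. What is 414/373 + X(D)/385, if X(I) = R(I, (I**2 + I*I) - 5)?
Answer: 159763/143605 ≈ 1.1125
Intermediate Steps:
X(I) = 1
414/373 + X(D)/385 = 414/373 + 1/385 = 159763/143605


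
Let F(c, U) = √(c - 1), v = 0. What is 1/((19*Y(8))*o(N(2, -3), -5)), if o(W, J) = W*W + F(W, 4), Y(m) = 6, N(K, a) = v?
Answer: -I/114 ≈ -0.0087719*I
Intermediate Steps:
N(K, a) = 0
F(c, U) = √(-1 + c)
o(W, J) = W² + √(-1 + W) (o(W, J) = W*W + √(-1 + W) = W² + √(-1 + W))
1/((19*Y(8))*o(N(2, -3), -5)) = 1/((19*6)*(0² + √(-1 + 0))) = 1/(114*(0 + √(-1))) = 1/(114*(0 + I)) = 1/(114*I) = -I/114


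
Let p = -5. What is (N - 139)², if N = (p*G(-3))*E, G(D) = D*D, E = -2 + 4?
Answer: 52441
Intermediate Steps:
E = 2
G(D) = D²
N = -90 (N = -5*(-3)²*2 = -5*9*2 = -45*2 = -90)
(N - 139)² = (-90 - 139)² = (-229)² = 52441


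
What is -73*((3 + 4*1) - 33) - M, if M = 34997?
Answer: -33099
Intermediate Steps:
-73*((3 + 4*1) - 33) - M = -73*((3 + 4*1) - 33) - 1*34997 = -73*((3 + 4) - 33) - 34997 = -73*(7 - 33) - 34997 = -73*(-26) - 34997 = 1898 - 34997 = -33099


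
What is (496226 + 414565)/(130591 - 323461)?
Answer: -101199/21430 ≈ -4.7223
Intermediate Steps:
(496226 + 414565)/(130591 - 323461) = 910791/(-192870) = 910791*(-1/192870) = -101199/21430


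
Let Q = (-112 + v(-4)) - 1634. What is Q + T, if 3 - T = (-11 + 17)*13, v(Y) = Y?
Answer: -1825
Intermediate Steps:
T = -75 (T = 3 - (-11 + 17)*13 = 3 - 6*13 = 3 - 1*78 = 3 - 78 = -75)
Q = -1750 (Q = (-112 - 4) - 1634 = -116 - 1634 = -1750)
Q + T = -1750 - 75 = -1825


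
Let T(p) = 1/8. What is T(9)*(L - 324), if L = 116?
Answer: -26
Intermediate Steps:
T(p) = ⅛
T(9)*(L - 324) = (116 - 324)/8 = (⅛)*(-208) = -26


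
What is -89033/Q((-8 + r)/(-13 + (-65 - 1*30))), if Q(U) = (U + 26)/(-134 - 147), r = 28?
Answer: 675493371/697 ≈ 9.6914e+5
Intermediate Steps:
Q(U) = -26/281 - U/281 (Q(U) = (26 + U)/(-281) = (26 + U)*(-1/281) = -26/281 - U/281)
-89033/Q((-8 + r)/(-13 + (-65 - 1*30))) = -89033/(-26/281 - (-8 + 28)/(281*(-13 + (-65 - 1*30)))) = -89033/(-26/281 - 20/(281*(-13 + (-65 - 30)))) = -89033/(-26/281 - 20/(281*(-13 - 95))) = -89033/(-26/281 - 20/(281*(-108))) = -89033/(-26/281 - 20*(-1)/(281*108)) = -89033/(-26/281 - 1/281*(-5/27)) = -89033/(-26/281 + 5/7587) = -89033/(-697/7587) = -89033*(-7587/697) = 675493371/697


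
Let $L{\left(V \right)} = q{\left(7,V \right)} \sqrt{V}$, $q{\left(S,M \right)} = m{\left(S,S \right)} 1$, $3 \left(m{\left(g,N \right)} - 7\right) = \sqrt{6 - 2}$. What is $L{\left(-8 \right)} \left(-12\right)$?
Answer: $- 184 i \sqrt{2} \approx - 260.22 i$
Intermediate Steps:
$m{\left(g,N \right)} = \frac{23}{3}$ ($m{\left(g,N \right)} = 7 + \frac{\sqrt{6 - 2}}{3} = 7 + \frac{\sqrt{4}}{3} = 7 + \frac{1}{3} \cdot 2 = 7 + \frac{2}{3} = \frac{23}{3}$)
$q{\left(S,M \right)} = \frac{23}{3}$ ($q{\left(S,M \right)} = \frac{23}{3} \cdot 1 = \frac{23}{3}$)
$L{\left(V \right)} = \frac{23 \sqrt{V}}{3}$
$L{\left(-8 \right)} \left(-12\right) = \frac{23 \sqrt{-8}}{3} \left(-12\right) = \frac{23 \cdot 2 i \sqrt{2}}{3} \left(-12\right) = \frac{46 i \sqrt{2}}{3} \left(-12\right) = - 184 i \sqrt{2}$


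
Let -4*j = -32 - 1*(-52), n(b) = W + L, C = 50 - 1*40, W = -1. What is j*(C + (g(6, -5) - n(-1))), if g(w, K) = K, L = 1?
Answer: -25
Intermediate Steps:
C = 10 (C = 50 - 40 = 10)
n(b) = 0 (n(b) = -1 + 1 = 0)
j = -5 (j = -(-32 - 1*(-52))/4 = -(-32 + 52)/4 = -1/4*20 = -5)
j*(C + (g(6, -5) - n(-1))) = -5*(10 + (-5 - 1*0)) = -5*(10 + (-5 + 0)) = -5*(10 - 5) = -5*5 = -25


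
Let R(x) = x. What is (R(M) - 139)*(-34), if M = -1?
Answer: 4760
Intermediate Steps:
(R(M) - 139)*(-34) = (-1 - 139)*(-34) = -140*(-34) = 4760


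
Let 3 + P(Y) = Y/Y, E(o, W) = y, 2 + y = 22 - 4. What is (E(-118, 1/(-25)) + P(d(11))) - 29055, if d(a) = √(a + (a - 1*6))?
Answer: -29041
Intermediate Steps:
y = 16 (y = -2 + (22 - 4) = -2 + 18 = 16)
E(o, W) = 16
d(a) = √(-6 + 2*a) (d(a) = √(a + (a - 6)) = √(a + (-6 + a)) = √(-6 + 2*a))
P(Y) = -2 (P(Y) = -3 + Y/Y = -3 + 1 = -2)
(E(-118, 1/(-25)) + P(d(11))) - 29055 = (16 - 2) - 29055 = 14 - 29055 = -29041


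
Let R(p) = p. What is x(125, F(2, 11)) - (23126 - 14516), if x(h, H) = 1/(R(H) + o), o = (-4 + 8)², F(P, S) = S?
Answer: -232469/27 ≈ -8610.0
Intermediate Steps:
o = 16 (o = 4² = 16)
x(h, H) = 1/(16 + H) (x(h, H) = 1/(H + 16) = 1/(16 + H))
x(125, F(2, 11)) - (23126 - 14516) = 1/(16 + 11) - (23126 - 14516) = 1/27 - 1*8610 = 1/27 - 8610 = -232469/27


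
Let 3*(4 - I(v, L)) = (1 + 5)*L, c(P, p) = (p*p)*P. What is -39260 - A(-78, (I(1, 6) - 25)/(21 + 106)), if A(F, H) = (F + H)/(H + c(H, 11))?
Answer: -52690233/1342 ≈ -39262.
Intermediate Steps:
c(P, p) = P*p² (c(P, p) = p²*P = P*p²)
I(v, L) = 4 - 2*L (I(v, L) = 4 - (1 + 5)*L/3 = 4 - 2*L)
A(F, H) = (F + H)/(122*H) (A(F, H) = (F + H)/(H + H*11²) = (F + H)/(H + H*121) = (F + H)/(H + 121*H) = (F + H)/((122*H)) = (F + H)*(1/(122*H)) = (F + H)/(122*H))
-39260 - A(-78, (I(1, 6) - 25)/(21 + 106)) = -39260 - (-78 + ((4 - 2*6) - 25)/(21 + 106))/(122*(((4 - 2*6) - 25)/(21 + 106))) = -39260 - (-78 + ((4 - 12) - 25)/127)/(122*(((4 - 12) - 25)/127)) = -39260 - (-78 + (-8 - 25)*(1/127))/(122*((-8 - 25)*(1/127))) = -39260 - (-78 - 33*1/127)/(122*((-33*1/127))) = -39260 - (-78 - 33/127)/(122*(-33/127)) = -39260 - (-127)*(-9939)/(122*33*127) = -39260 - 1*3313/1342 = -39260 - 3313/1342 = -52690233/1342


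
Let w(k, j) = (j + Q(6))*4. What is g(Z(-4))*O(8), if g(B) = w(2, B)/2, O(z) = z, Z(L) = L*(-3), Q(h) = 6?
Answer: 288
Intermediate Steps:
Z(L) = -3*L
w(k, j) = 24 + 4*j (w(k, j) = (j + 6)*4 = (6 + j)*4 = 24 + 4*j)
g(B) = 12 + 2*B (g(B) = (24 + 4*B)/2 = (24 + 4*B)*(½) = 12 + 2*B)
g(Z(-4))*O(8) = (12 + 2*(-3*(-4)))*8 = (12 + 2*12)*8 = (12 + 24)*8 = 36*8 = 288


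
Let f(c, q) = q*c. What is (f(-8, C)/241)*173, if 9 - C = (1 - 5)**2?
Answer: 9688/241 ≈ 40.199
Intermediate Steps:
C = -7 (C = 9 - (1 - 5)**2 = 9 - 1*(-4)**2 = 9 - 1*16 = 9 - 16 = -7)
f(c, q) = c*q
(f(-8, C)/241)*173 = (-8*(-7)/241)*173 = (56*(1/241))*173 = (56/241)*173 = 9688/241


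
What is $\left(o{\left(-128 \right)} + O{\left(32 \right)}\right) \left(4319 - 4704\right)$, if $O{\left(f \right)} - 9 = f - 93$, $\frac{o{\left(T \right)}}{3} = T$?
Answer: $167860$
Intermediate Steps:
$o{\left(T \right)} = 3 T$
$O{\left(f \right)} = -84 + f$ ($O{\left(f \right)} = 9 + \left(f - 93\right) = 9 + \left(-93 + f\right) = -84 + f$)
$\left(o{\left(-128 \right)} + O{\left(32 \right)}\right) \left(4319 - 4704\right) = \left(3 \left(-128\right) + \left(-84 + 32\right)\right) \left(4319 - 4704\right) = \left(-384 - 52\right) \left(-385\right) = \left(-436\right) \left(-385\right) = 167860$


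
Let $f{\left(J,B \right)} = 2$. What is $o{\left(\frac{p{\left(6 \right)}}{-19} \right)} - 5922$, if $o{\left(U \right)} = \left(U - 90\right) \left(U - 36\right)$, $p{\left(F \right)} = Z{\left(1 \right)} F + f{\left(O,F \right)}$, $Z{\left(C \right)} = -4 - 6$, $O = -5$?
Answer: $- \frac{1103690}{361} \approx -3057.3$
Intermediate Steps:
$Z{\left(C \right)} = -10$ ($Z{\left(C \right)} = -4 - 6 = -10$)
$p{\left(F \right)} = 2 - 10 F$ ($p{\left(F \right)} = - 10 F + 2 = 2 - 10 F$)
$o{\left(U \right)} = \left(-90 + U\right) \left(-36 + U\right)$
$o{\left(\frac{p{\left(6 \right)}}{-19} \right)} - 5922 = \left(3240 + \left(\frac{2 - 60}{-19}\right)^{2} - 126 \frac{2 - 60}{-19}\right) - 5922 = \left(3240 + \left(\left(2 - 60\right) \left(- \frac{1}{19}\right)\right)^{2} - 126 \left(2 - 60\right) \left(- \frac{1}{19}\right)\right) - 5922 = \left(3240 + \left(\left(-58\right) \left(- \frac{1}{19}\right)\right)^{2} - 126 \left(\left(-58\right) \left(- \frac{1}{19}\right)\right)\right) - 5922 = \left(3240 + \left(\frac{58}{19}\right)^{2} - \frac{7308}{19}\right) - 5922 = \left(3240 + \frac{3364}{361} - \frac{7308}{19}\right) - 5922 = \frac{1034152}{361} - 5922 = - \frac{1103690}{361}$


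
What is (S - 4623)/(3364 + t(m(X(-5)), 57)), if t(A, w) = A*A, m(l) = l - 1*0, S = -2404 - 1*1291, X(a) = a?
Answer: -8318/3389 ≈ -2.4544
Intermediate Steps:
S = -3695 (S = -2404 - 1291 = -3695)
m(l) = l (m(l) = l + 0 = l)
t(A, w) = A²
(S - 4623)/(3364 + t(m(X(-5)), 57)) = (-3695 - 4623)/(3364 + (-5)²) = -8318/(3364 + 25) = -8318/3389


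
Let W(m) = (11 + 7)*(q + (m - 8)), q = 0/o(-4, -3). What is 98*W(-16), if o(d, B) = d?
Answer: -42336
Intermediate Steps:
q = 0 (q = 0/(-4) = 0*(-¼) = 0)
W(m) = -144 + 18*m (W(m) = (11 + 7)*(0 + (m - 8)) = 18*(0 + (-8 + m)) = 18*(-8 + m) = -144 + 18*m)
98*W(-16) = 98*(-144 + 18*(-16)) = 98*(-144 - 288) = 98*(-432) = -42336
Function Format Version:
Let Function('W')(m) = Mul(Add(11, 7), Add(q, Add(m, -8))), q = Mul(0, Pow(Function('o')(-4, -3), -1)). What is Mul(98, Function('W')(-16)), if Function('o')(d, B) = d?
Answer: -42336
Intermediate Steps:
q = 0 (q = Mul(0, Pow(-4, -1)) = Mul(0, Rational(-1, 4)) = 0)
Function('W')(m) = Add(-144, Mul(18, m)) (Function('W')(m) = Mul(Add(11, 7), Add(0, Add(m, -8))) = Mul(18, Add(0, Add(-8, m))) = Mul(18, Add(-8, m)) = Add(-144, Mul(18, m)))
Mul(98, Function('W')(-16)) = Mul(98, Add(-144, Mul(18, -16))) = Mul(98, Add(-144, -288)) = Mul(98, -432) = -42336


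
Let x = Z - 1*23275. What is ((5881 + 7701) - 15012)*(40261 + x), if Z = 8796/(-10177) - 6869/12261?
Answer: -3030654301922390/124780197 ≈ -2.4288e+7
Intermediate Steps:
Z = -177753569/124780197 (Z = 8796*(-1/10177) - 6869*1/12261 = -8796/10177 - 6869/12261 = -177753569/124780197 ≈ -1.4245)
x = -2904436838744/124780197 (x = -177753569/124780197 - 1*23275 = -177753569/124780197 - 23275 = -2904436838744/124780197 ≈ -23276.)
((5881 + 7701) - 15012)*(40261 + x) = ((5881 + 7701) - 15012)*(40261 - 2904436838744/124780197) = (13582 - 15012)*(2119338672673/124780197) = -1430*2119338672673/124780197 = -3030654301922390/124780197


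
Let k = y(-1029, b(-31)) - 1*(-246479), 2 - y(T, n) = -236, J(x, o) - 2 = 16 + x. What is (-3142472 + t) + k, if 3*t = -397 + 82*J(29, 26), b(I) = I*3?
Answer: -8683808/3 ≈ -2.8946e+6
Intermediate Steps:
b(I) = 3*I
J(x, o) = 18 + x (J(x, o) = 2 + (16 + x) = 18 + x)
y(T, n) = 238 (y(T, n) = 2 - 1*(-236) = 2 + 236 = 238)
k = 246717 (k = 238 - 1*(-246479) = 238 + 246479 = 246717)
t = 3457/3 (t = (-397 + 82*(18 + 29))/3 = (-397 + 82*47)/3 = (-397 + 3854)/3 = (1/3)*3457 = 3457/3 ≈ 1152.3)
(-3142472 + t) + k = (-3142472 + 3457/3) + 246717 = -9423959/3 + 246717 = -8683808/3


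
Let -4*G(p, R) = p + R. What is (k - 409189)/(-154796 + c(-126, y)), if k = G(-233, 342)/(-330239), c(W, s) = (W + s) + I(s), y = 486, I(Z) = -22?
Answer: 540520664575/204032221848 ≈ 2.6492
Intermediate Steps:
G(p, R) = -R/4 - p/4 (G(p, R) = -(p + R)/4 = -(R + p)/4 = -R/4 - p/4)
c(W, s) = -22 + W + s (c(W, s) = (W + s) - 22 = -22 + W + s)
k = 109/1320956 (k = (-¼*342 - ¼*(-233))/(-330239) = (-171/2 + 233/4)*(-1/330239) = -109/4*(-1/330239) = 109/1320956 ≈ 8.2516e-5)
(k - 409189)/(-154796 + c(-126, y)) = (109/1320956 - 409189)/(-154796 + (-22 - 126 + 486)) = -540520664575/(1320956*(-154796 + 338)) = -540520664575/1320956/(-154458) = -540520664575/1320956*(-1/154458) = 540520664575/204032221848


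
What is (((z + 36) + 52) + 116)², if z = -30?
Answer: 30276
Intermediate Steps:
(((z + 36) + 52) + 116)² = (((-30 + 36) + 52) + 116)² = ((6 + 52) + 116)² = (58 + 116)² = 174² = 30276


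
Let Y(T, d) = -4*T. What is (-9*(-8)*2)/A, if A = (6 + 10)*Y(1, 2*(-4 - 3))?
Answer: -9/4 ≈ -2.2500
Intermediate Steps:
A = -64 (A = (6 + 10)*(-4*1) = 16*(-4) = -64)
(-9*(-8)*2)/A = (-9*(-8)*2)/(-64) = (72*2)*(-1/64) = 144*(-1/64) = -9/4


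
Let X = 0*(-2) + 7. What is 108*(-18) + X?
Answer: -1937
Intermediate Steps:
X = 7 (X = 0 + 7 = 7)
108*(-18) + X = 108*(-18) + 7 = -1944 + 7 = -1937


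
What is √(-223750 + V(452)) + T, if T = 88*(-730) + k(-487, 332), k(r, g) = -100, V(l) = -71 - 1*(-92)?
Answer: -64340 + 473*I ≈ -64340.0 + 473.0*I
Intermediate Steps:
V(l) = 21 (V(l) = -71 + 92 = 21)
T = -64340 (T = 88*(-730) - 100 = -64240 - 100 = -64340)
√(-223750 + V(452)) + T = √(-223750 + 21) - 64340 = √(-223729) - 64340 = 473*I - 64340 = -64340 + 473*I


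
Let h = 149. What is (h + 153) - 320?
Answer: -18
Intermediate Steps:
(h + 153) - 320 = (149 + 153) - 320 = 302 - 320 = -18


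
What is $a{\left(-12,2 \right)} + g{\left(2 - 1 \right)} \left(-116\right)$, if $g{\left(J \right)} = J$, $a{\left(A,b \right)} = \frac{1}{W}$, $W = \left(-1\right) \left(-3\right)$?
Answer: $- \frac{347}{3} \approx -115.67$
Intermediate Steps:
$W = 3$
$a{\left(A,b \right)} = \frac{1}{3}$
$a{\left(-12,2 \right)} + g{\left(2 - 1 \right)} \left(-116\right) = \frac{1}{3} + \left(2 - 1\right) \left(-116\right) = \frac{1}{3} + 1 \left(-116\right) = \frac{1}{3} - 116 = - \frac{347}{3}$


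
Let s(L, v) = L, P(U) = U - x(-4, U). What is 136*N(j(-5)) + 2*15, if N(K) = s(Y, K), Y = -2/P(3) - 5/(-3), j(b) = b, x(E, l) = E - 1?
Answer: 668/3 ≈ 222.67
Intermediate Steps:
x(E, l) = -1 + E
P(U) = 5 + U (P(U) = U - (-1 - 4) = U - 1*(-5) = U + 5 = 5 + U)
Y = 17/12 (Y = -2/(5 + 3) - 5/(-3) = -2/8 - 5*(-1/3) = -2*1/8 + 5/3 = -1/4 + 5/3 = 17/12 ≈ 1.4167)
N(K) = 17/12
136*N(j(-5)) + 2*15 = 136*(17/12) + 2*15 = 578/3 + 30 = 668/3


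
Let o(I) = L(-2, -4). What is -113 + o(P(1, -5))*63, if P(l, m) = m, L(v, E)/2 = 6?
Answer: 643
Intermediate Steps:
L(v, E) = 12 (L(v, E) = 2*6 = 12)
o(I) = 12
-113 + o(P(1, -5))*63 = -113 + 12*63 = -113 + 756 = 643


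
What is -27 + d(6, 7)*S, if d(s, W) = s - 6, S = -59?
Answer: -27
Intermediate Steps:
d(s, W) = -6 + s
-27 + d(6, 7)*S = -27 + (-6 + 6)*(-59) = -27 + 0*(-59) = -27 + 0 = -27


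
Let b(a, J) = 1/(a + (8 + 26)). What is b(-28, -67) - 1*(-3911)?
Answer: 23467/6 ≈ 3911.2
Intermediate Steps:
b(a, J) = 1/(34 + a) (b(a, J) = 1/(a + 34) = 1/(34 + a))
b(-28, -67) - 1*(-3911) = 1/(34 - 28) - 1*(-3911) = 1/6 + 3911 = ⅙ + 3911 = 23467/6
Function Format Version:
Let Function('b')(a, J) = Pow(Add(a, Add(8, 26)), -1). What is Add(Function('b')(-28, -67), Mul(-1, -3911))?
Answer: Rational(23467, 6) ≈ 3911.2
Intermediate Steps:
Function('b')(a, J) = Pow(Add(34, a), -1) (Function('b')(a, J) = Pow(Add(a, 34), -1) = Pow(Add(34, a), -1))
Add(Function('b')(-28, -67), Mul(-1, -3911)) = Add(Pow(Add(34, -28), -1), Mul(-1, -3911)) = Add(Pow(6, -1), 3911) = Add(Rational(1, 6), 3911) = Rational(23467, 6)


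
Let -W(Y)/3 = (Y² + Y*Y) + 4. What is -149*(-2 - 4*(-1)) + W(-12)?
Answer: -1174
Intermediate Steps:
W(Y) = -12 - 6*Y² (W(Y) = -3*((Y² + Y*Y) + 4) = -3*((Y² + Y²) + 4) = -3*(2*Y² + 4) = -3*(4 + 2*Y²) = -12 - 6*Y²)
-149*(-2 - 4*(-1)) + W(-12) = -149*(-2 - 4*(-1)) + (-12 - 6*(-12)²) = -149*(-2 + 4) + (-12 - 6*144) = -149*2 + (-12 - 864) = -298 - 876 = -1174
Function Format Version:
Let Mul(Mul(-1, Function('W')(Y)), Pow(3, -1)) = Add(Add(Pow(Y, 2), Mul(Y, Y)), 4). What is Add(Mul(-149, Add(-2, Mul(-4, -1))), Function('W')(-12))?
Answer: -1174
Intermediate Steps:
Function('W')(Y) = Add(-12, Mul(-6, Pow(Y, 2))) (Function('W')(Y) = Mul(-3, Add(Add(Pow(Y, 2), Mul(Y, Y)), 4)) = Mul(-3, Add(Add(Pow(Y, 2), Pow(Y, 2)), 4)) = Mul(-3, Add(Mul(2, Pow(Y, 2)), 4)) = Mul(-3, Add(4, Mul(2, Pow(Y, 2)))) = Add(-12, Mul(-6, Pow(Y, 2))))
Add(Mul(-149, Add(-2, Mul(-4, -1))), Function('W')(-12)) = Add(Mul(-149, Add(-2, Mul(-4, -1))), Add(-12, Mul(-6, Pow(-12, 2)))) = Add(Mul(-149, Add(-2, 4)), Add(-12, Mul(-6, 144))) = Add(Mul(-149, 2), Add(-12, -864)) = Add(-298, -876) = -1174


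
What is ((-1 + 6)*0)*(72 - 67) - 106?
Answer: -106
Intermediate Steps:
((-1 + 6)*0)*(72 - 67) - 106 = (5*0)*5 - 106 = 0*5 - 106 = 0 - 106 = -106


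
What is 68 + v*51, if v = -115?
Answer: -5797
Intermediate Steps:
68 + v*51 = 68 - 115*51 = 68 - 5865 = -5797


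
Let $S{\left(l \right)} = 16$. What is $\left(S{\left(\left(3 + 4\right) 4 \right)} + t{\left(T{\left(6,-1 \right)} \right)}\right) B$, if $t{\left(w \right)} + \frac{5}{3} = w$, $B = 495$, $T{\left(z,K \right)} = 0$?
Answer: $7095$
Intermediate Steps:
$t{\left(w \right)} = - \frac{5}{3} + w$
$\left(S{\left(\left(3 + 4\right) 4 \right)} + t{\left(T{\left(6,-1 \right)} \right)}\right) B = \left(16 + \left(- \frac{5}{3} + 0\right)\right) 495 = \left(16 - \frac{5}{3}\right) 495 = \frac{43}{3} \cdot 495 = 7095$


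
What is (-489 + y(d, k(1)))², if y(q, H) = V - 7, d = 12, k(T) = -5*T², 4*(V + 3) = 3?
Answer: 3972049/16 ≈ 2.4825e+5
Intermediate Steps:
V = -9/4 (V = -3 + (¼)*3 = -3 + ¾ = -9/4 ≈ -2.2500)
y(q, H) = -37/4 (y(q, H) = -9/4 - 7 = -37/4)
(-489 + y(d, k(1)))² = (-489 - 37/4)² = (-1993/4)² = 3972049/16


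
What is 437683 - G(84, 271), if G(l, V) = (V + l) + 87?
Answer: 437241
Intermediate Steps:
G(l, V) = 87 + V + l
437683 - G(84, 271) = 437683 - (87 + 271 + 84) = 437683 - 1*442 = 437683 - 442 = 437241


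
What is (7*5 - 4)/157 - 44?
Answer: -6877/157 ≈ -43.803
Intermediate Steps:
(7*5 - 4)/157 - 44 = (35 - 4)*(1/157) - 44 = 31*(1/157) - 44 = 31/157 - 44 = -6877/157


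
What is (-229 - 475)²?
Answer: 495616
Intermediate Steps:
(-229 - 475)² = (-704)² = 495616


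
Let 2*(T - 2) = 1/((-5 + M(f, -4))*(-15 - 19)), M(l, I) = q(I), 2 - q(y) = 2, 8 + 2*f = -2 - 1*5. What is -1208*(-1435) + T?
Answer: 589383881/340 ≈ 1.7335e+6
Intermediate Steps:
f = -15/2 (f = -4 + (-2 - 1*5)/2 = -4 + (-2 - 5)/2 = -4 + (½)*(-7) = -4 - 7/2 = -15/2 ≈ -7.5000)
q(y) = 0 (q(y) = 2 - 1*2 = 2 - 2 = 0)
M(l, I) = 0
T = 681/340 (T = 2 + 1/(2*(((-5 + 0)*(-15 - 19)))) = 2 + 1/(2*((-5*(-34)))) = 2 + (½)/170 = 2 + (½)*(1/170) = 2 + 1/340 = 681/340 ≈ 2.0029)
-1208*(-1435) + T = -1208*(-1435) + 681/340 = 1733480 + 681/340 = 589383881/340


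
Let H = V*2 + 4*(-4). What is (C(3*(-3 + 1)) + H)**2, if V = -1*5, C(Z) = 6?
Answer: 400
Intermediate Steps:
V = -5
H = -26 (H = -5*2 + 4*(-4) = -10 - 16 = -26)
(C(3*(-3 + 1)) + H)**2 = (6 - 26)**2 = (-20)**2 = 400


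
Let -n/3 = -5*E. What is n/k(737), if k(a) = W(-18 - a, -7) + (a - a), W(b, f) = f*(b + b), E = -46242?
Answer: -9909/151 ≈ -65.623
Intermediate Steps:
W(b, f) = 2*b*f (W(b, f) = f*(2*b) = 2*b*f)
k(a) = 252 + 14*a (k(a) = 2*(-18 - a)*(-7) + (a - a) = (252 + 14*a) + 0 = 252 + 14*a)
n = -693630 (n = -(-15)*(-46242) = -3*231210 = -693630)
n/k(737) = -693630/(252 + 14*737) = -693630/(252 + 10318) = -693630/10570 = -693630*1/10570 = -9909/151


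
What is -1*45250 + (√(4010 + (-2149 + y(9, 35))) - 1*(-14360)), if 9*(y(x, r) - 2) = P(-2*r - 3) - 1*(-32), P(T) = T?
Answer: -30890 + √16726/3 ≈ -30847.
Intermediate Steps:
y(x, r) = 47/9 - 2*r/9 (y(x, r) = 2 + ((-2*r - 3) - 1*(-32))/9 = 2 + ((-3 - 2*r) + 32)/9 = 2 + (29 - 2*r)/9 = 2 + (29/9 - 2*r/9) = 47/9 - 2*r/9)
-1*45250 + (√(4010 + (-2149 + y(9, 35))) - 1*(-14360)) = -1*45250 + (√(4010 + (-2149 + (47/9 - 2/9*35))) - 1*(-14360)) = -45250 + (√(4010 + (-2149 + (47/9 - 70/9))) + 14360) = -45250 + (√(4010 + (-2149 - 23/9)) + 14360) = -45250 + (√(4010 - 19364/9) + 14360) = -45250 + (√(16726/9) + 14360) = -45250 + (√16726/3 + 14360) = -45250 + (14360 + √16726/3) = -30890 + √16726/3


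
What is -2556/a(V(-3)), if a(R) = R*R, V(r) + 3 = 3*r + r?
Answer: -284/25 ≈ -11.360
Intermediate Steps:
V(r) = -3 + 4*r (V(r) = -3 + (3*r + r) = -3 + 4*r)
a(R) = R²
-2556/a(V(-3)) = -2556/(-3 + 4*(-3))² = -2556/(-3 - 12)² = -2556/((-15)²) = -2556/225 = -2556*1/225 = -284/25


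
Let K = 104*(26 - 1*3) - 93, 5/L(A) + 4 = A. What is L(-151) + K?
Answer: 71268/31 ≈ 2299.0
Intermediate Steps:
L(A) = 5/(-4 + A)
K = 2299 (K = 104*(26 - 3) - 93 = 104*23 - 93 = 2392 - 93 = 2299)
L(-151) + K = 5/(-4 - 151) + 2299 = 5/(-155) + 2299 = 5*(-1/155) + 2299 = -1/31 + 2299 = 71268/31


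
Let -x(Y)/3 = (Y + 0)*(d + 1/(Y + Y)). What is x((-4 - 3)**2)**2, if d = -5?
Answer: 2152089/4 ≈ 5.3802e+5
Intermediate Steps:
x(Y) = -3*Y*(-5 + 1/(2*Y)) (x(Y) = -3*(Y + 0)*(-5 + 1/(Y + Y)) = -3*Y*(-5 + 1/(2*Y)))
x((-4 - 3)**2)**2 = (-3/2 + 15*(-4 - 3)**2)**2 = (-3/2 + 15*(-7)**2)**2 = (-3/2 + 15*49)**2 = (-3/2 + 735)**2 = (1467/2)**2 = 2152089/4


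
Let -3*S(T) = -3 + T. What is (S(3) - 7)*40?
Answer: -280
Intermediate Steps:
S(T) = 1 - T/3 (S(T) = -(-3 + T)/3 = 1 - T/3)
(S(3) - 7)*40 = ((1 - ⅓*3) - 7)*40 = ((1 - 1) - 7)*40 = (0 - 7)*40 = -7*40 = -280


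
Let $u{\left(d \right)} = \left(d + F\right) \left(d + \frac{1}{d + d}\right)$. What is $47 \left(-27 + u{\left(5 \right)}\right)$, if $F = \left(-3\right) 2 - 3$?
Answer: $- \frac{11139}{5} \approx -2227.8$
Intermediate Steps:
$F = -9$ ($F = -6 - 3 = -9$)
$u{\left(d \right)} = \left(-9 + d\right) \left(d + \frac{1}{2 d}\right)$ ($u{\left(d \right)} = \left(d - 9\right) \left(d + \frac{1}{d + d}\right) = \left(-9 + d\right) \left(d + \frac{1}{2 d}\right)$)
$47 \left(-27 + u{\left(5 \right)}\right) = 47 \left(-27 + \left(\frac{1}{2} + 5^{2} - 45 - \frac{9}{2 \cdot 5}\right)\right) = 47 \left(-27 + \left(\frac{1}{2} + 25 - 45 - \frac{9}{10}\right)\right) = 47 \left(-27 - \frac{102}{5}\right) = 47 \left(- \frac{237}{5}\right) = - \frac{11139}{5}$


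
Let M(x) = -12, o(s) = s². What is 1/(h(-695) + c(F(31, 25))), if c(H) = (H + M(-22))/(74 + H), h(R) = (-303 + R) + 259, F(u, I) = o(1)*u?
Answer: -105/77576 ≈ -0.0013535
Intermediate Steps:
F(u, I) = u (F(u, I) = 1²*u = 1*u = u)
h(R) = -44 + R
c(H) = (-12 + H)/(74 + H) (c(H) = (H - 12)/(74 + H) = (-12 + H)/(74 + H))
1/(h(-695) + c(F(31, 25))) = 1/((-44 - 695) + (-12 + 31)/(74 + 31)) = 1/(-739 + 19/105) = 1/(-77576/105) = -105/77576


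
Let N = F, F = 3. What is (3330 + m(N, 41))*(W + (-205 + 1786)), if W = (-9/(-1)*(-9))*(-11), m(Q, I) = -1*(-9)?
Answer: 8254008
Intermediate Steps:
N = 3
m(Q, I) = 9
W = 891 (W = (-9*(-1)*(-9))*(-11) = (9*(-9))*(-11) = -81*(-11) = 891)
(3330 + m(N, 41))*(W + (-205 + 1786)) = (3330 + 9)*(891 + (-205 + 1786)) = 3339*(891 + 1581) = 3339*2472 = 8254008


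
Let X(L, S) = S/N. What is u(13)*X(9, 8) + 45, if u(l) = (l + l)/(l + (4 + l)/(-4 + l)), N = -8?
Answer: 2898/67 ≈ 43.254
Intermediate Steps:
u(l) = 2*l/(l + (4 + l)/(-4 + l)) (u(l) = (2*l)/(l + (4 + l)/(-4 + l)) = 2*l/(l + (4 + l)/(-4 + l)))
X(L, S) = -S/8 (X(L, S) = S/(-8) = S*(-⅛) = -S/8)
u(13)*X(9, 8) + 45 = (2*13*(-4 + 13)/(4 + 13² - 3*13))*(-⅛*8) + 45 = (2*13*9/(4 + 169 - 39))*(-1) + 45 = (2*13*9/134)*(-1) + 45 = (2*13*(1/134)*9)*(-1) + 45 = (117/67)*(-1) + 45 = -117/67 + 45 = 2898/67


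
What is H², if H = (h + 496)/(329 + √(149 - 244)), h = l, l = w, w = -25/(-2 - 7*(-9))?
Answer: 5490893018817/2426234410112 - 33408610641*I*√95/2426234410112 ≈ 2.2631 - 0.13421*I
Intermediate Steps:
w = -25/61 (w = -25/(-2 + 63) = -25/61 ≈ -0.40984)
l = -25/61 ≈ -0.40984
h = -25/61 ≈ -0.40984
H = 30231/(61*(329 + I*√95)) (H = (-25/61 + 496)/(329 + √(149 - 244)) = 30231/(61*(329 + √(-95))) = 30231/(61*(329 + I*√95)) ≈ 1.505 - 0.044587*I)
H² = (3315333/2202832 - 10077*I*√95/2202832)²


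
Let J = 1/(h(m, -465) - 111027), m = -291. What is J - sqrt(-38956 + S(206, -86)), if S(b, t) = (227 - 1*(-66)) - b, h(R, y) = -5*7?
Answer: -1/111062 - I*sqrt(38869) ≈ -9.004e-6 - 197.15*I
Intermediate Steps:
h(R, y) = -35
S(b, t) = 293 - b (S(b, t) = (227 + 66) - b = 293 - b)
J = -1/111062 (J = 1/(-35 - 111027) = 1/(-111062) = -1/111062 ≈ -9.0040e-6)
J - sqrt(-38956 + S(206, -86)) = -1/111062 - sqrt(-38956 + (293 - 1*206)) = -1/111062 - sqrt(-38956 + (293 - 206)) = -1/111062 - sqrt(-38956 + 87) = -1/111062 - sqrt(-38869) = -1/111062 - I*sqrt(38869)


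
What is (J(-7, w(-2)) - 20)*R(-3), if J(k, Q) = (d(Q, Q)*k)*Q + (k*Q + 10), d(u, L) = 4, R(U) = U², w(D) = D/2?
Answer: 225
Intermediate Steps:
w(D) = D/2 (w(D) = D*(½) = D/2)
J(k, Q) = 10 + 5*Q*k (J(k, Q) = (4*k)*Q + (k*Q + 10) = 4*Q*k + (Q*k + 10) = 4*Q*k + (10 + Q*k) = 10 + 5*Q*k)
(J(-7, w(-2)) - 20)*R(-3) = ((10 + 5*((½)*(-2))*(-7)) - 20)*(-3)² = ((10 + 5*(-1)*(-7)) - 20)*9 = ((10 + 35) - 20)*9 = (45 - 20)*9 = 25*9 = 225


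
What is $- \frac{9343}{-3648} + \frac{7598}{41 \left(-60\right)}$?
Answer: $- \frac{394477}{747840} \approx -0.52749$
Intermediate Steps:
$- \frac{9343}{-3648} + \frac{7598}{41 \left(-60\right)} = \left(-9343\right) \left(- \frac{1}{3648}\right) + \frac{7598}{-2460} = \frac{9343}{3648} + 7598 \left(- \frac{1}{2460}\right) = \frac{9343}{3648} - \frac{3799}{1230} = - \frac{394477}{747840}$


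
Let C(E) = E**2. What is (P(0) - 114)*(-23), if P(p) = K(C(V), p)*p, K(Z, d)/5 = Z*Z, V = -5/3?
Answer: 2622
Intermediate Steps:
V = -5/3 (V = -5*1/3 = -5/3 ≈ -1.6667)
K(Z, d) = 5*Z**2 (K(Z, d) = 5*(Z*Z) = 5*Z**2)
P(p) = 3125*p/81 (P(p) = (5*((-5/3)**2)**2)*p = (5*(25/9)**2)*p = (5*(625/81))*p = 3125*p/81)
(P(0) - 114)*(-23) = ((3125/81)*0 - 114)*(-23) = (0 - 114)*(-23) = -114*(-23) = 2622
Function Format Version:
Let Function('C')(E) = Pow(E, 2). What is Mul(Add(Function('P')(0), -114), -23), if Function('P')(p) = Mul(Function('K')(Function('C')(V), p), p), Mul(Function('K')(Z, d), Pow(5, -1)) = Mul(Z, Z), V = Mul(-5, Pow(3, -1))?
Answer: 2622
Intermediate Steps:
V = Rational(-5, 3) (V = Mul(-5, Rational(1, 3)) = Rational(-5, 3) ≈ -1.6667)
Function('K')(Z, d) = Mul(5, Pow(Z, 2)) (Function('K')(Z, d) = Mul(5, Mul(Z, Z)) = Mul(5, Pow(Z, 2)))
Function('P')(p) = Mul(Rational(3125, 81), p) (Function('P')(p) = Mul(Mul(5, Pow(Pow(Rational(-5, 3), 2), 2)), p) = Mul(Mul(5, Pow(Rational(25, 9), 2)), p) = Mul(Mul(5, Rational(625, 81)), p) = Mul(Rational(3125, 81), p))
Mul(Add(Function('P')(0), -114), -23) = Mul(Add(Mul(Rational(3125, 81), 0), -114), -23) = Mul(Add(0, -114), -23) = Mul(-114, -23) = 2622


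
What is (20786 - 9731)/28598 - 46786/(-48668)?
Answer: 234501346/173975933 ≈ 1.3479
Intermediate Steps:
(20786 - 9731)/28598 - 46786/(-48668) = 11055*(1/28598) - 46786*(-1/48668) = 11055/28598 + 23393/24334 = 234501346/173975933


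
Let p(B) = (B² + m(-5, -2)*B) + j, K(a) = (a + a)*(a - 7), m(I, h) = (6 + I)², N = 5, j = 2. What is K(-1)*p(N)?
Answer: 512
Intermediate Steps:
K(a) = 2*a*(-7 + a) (K(a) = (2*a)*(-7 + a) = 2*a*(-7 + a))
p(B) = 2 + B + B² (p(B) = (B² + (6 - 5)²*B) + 2 = (B² + 1²*B) + 2 = (B² + 1*B) + 2 = (B² + B) + 2 = (B + B²) + 2 = 2 + B + B²)
K(-1)*p(N) = (2*(-1)*(-7 - 1))*(2 + 5 + 5²) = (2*(-1)*(-8))*(2 + 5 + 25) = 16*32 = 512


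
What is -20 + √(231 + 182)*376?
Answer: -20 + 376*√413 ≈ 7621.2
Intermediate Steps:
-20 + √(231 + 182)*376 = -20 + √413*376 = -20 + 376*√413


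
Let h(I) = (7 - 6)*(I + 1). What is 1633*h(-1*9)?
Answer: -13064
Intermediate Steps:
h(I) = 1 + I (h(I) = 1*(1 + I) = 1 + I)
1633*h(-1*9) = 1633*(1 - 1*9) = 1633*(1 - 9) = 1633*(-8) = -13064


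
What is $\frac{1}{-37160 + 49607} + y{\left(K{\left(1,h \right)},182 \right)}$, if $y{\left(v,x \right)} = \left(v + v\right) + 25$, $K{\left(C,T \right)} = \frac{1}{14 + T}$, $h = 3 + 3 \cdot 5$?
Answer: $\frac{4991263}{199152} \approx 25.063$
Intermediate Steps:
$h = 18$ ($h = 3 + 15 = 18$)
$y{\left(v,x \right)} = 25 + 2 v$ ($y{\left(v,x \right)} = 2 v + 25 = 25 + 2 v$)
$\frac{1}{-37160 + 49607} + y{\left(K{\left(1,h \right)},182 \right)} = \frac{1}{-37160 + 49607} + \left(25 + \frac{2}{14 + 18}\right) = \frac{1}{12447} + \left(25 + \frac{2}{32}\right) = \frac{1}{12447} + \left(25 + 2 \cdot \frac{1}{32}\right) = \frac{1}{12447} + \left(25 + \frac{1}{16}\right) = \frac{1}{12447} + \frac{401}{16} = \frac{4991263}{199152}$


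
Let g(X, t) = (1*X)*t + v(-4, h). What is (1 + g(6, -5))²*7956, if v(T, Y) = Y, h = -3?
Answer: 8146944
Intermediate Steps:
g(X, t) = -3 + X*t (g(X, t) = (1*X)*t - 3 = X*t - 3 = -3 + X*t)
(1 + g(6, -5))²*7956 = (1 + (-3 + 6*(-5)))²*7956 = (1 + (-3 - 30))²*7956 = (1 - 33)²*7956 = (-32)²*7956 = 1024*7956 = 8146944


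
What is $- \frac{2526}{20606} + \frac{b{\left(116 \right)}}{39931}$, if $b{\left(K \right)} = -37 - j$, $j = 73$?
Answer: $- \frac{51566183}{411409093} \approx -0.12534$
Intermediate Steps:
$b{\left(K \right)} = -110$ ($b{\left(K \right)} = -37 - 73 = -110$)
$- \frac{2526}{20606} + \frac{b{\left(116 \right)}}{39931} = - \frac{2526}{20606} - \frac{110}{39931} = \left(-2526\right) \frac{1}{20606} - \frac{110}{39931} = - \frac{1263}{10303} - \frac{110}{39931} = - \frac{51566183}{411409093}$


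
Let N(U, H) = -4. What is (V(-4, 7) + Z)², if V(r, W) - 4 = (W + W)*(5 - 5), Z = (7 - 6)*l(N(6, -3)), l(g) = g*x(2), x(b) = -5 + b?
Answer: 256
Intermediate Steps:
l(g) = -3*g (l(g) = g*(-5 + 2) = g*(-3) = -3*g)
Z = 12 (Z = (7 - 6)*(-3*(-4)) = 1*12 = 12)
V(r, W) = 4 (V(r, W) = 4 + (W + W)*(5 - 5) = 4 + (2*W)*0 = 4 + 0 = 4)
(V(-4, 7) + Z)² = (4 + 12)² = 16² = 256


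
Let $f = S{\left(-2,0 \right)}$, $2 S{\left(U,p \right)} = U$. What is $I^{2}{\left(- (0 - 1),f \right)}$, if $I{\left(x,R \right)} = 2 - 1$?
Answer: $1$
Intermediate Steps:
$S{\left(U,p \right)} = \frac{U}{2}$
$f = -1$ ($f = \frac{1}{2} \left(-2\right) = -1$)
$I{\left(x,R \right)} = 1$ ($I{\left(x,R \right)} = 2 - 1 = 1$)
$I^{2}{\left(- (0 - 1),f \right)} = 1^{2} = 1$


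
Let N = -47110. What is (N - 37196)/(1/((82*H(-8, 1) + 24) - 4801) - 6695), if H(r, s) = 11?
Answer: 163342875/12971563 ≈ 12.592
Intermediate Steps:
(N - 37196)/(1/((82*H(-8, 1) + 24) - 4801) - 6695) = (-47110 - 37196)/(1/((82*11 + 24) - 4801) - 6695) = -84306/(1/((902 + 24) - 4801) - 6695) = -84306/(1/(926 - 4801) - 6695) = -84306/(1/(-3875) - 6695) = -84306/(-1/3875 - 6695) = -84306/(-25943126/3875) = -84306*(-3875/25943126) = 163342875/12971563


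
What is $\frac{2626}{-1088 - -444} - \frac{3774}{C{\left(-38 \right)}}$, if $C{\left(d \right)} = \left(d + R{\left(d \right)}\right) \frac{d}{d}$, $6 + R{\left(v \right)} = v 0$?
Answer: $\frac{144682}{1771} \approx 81.695$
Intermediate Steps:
$R{\left(v \right)} = -6$ ($R{\left(v \right)} = -6 + v 0 = -6 + 0 = -6$)
$C{\left(d \right)} = -6 + d$ ($C{\left(d \right)} = \left(d - 6\right) \frac{d}{d} = \left(-6 + d\right) 1 = -6 + d$)
$\frac{2626}{-1088 - -444} - \frac{3774}{C{\left(-38 \right)}} = \frac{2626}{-1088 - -444} - \frac{3774}{-6 - 38} = \frac{2626}{-1088 + 444} - \frac{3774}{-44} = \frac{2626}{-644} - - \frac{1887}{22} = 2626 \left(- \frac{1}{644}\right) + \frac{1887}{22} = - \frac{1313}{322} + \frac{1887}{22} = \frac{144682}{1771}$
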